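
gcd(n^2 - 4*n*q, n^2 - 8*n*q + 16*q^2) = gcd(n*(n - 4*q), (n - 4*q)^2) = -n + 4*q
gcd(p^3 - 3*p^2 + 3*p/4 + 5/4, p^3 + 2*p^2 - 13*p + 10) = p - 1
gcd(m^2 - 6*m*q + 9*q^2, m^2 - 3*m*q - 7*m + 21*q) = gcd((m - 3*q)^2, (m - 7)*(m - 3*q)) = -m + 3*q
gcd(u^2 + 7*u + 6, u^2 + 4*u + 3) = u + 1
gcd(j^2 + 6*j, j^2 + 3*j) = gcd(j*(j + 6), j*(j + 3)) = j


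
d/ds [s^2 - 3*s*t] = 2*s - 3*t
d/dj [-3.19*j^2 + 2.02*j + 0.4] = 2.02 - 6.38*j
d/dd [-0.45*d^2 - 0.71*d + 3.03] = -0.9*d - 0.71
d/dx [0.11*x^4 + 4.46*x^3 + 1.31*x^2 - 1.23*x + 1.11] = 0.44*x^3 + 13.38*x^2 + 2.62*x - 1.23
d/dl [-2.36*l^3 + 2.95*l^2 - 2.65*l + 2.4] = -7.08*l^2 + 5.9*l - 2.65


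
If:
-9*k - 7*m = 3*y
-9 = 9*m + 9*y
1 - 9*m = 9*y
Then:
No Solution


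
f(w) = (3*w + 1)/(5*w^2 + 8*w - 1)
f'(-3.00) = -0.29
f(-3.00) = -0.40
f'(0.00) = -11.00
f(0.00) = -1.00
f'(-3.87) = -0.11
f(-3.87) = -0.25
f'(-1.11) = -1.33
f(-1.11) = 0.63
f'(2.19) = -0.06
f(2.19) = 0.19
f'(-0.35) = -0.92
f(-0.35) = 0.02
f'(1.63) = -0.10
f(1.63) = 0.23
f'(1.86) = -0.08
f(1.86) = 0.21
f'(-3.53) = -0.15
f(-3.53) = -0.29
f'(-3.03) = -0.28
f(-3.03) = -0.39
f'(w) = (-10*w - 8)*(3*w + 1)/(5*w^2 + 8*w - 1)^2 + 3/(5*w^2 + 8*w - 1)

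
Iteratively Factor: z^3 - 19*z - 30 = (z - 5)*(z^2 + 5*z + 6) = (z - 5)*(z + 2)*(z + 3)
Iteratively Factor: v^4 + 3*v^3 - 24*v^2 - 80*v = (v + 4)*(v^3 - v^2 - 20*v) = v*(v + 4)*(v^2 - v - 20) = v*(v + 4)^2*(v - 5)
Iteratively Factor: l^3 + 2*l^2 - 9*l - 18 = (l + 3)*(l^2 - l - 6) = (l - 3)*(l + 3)*(l + 2)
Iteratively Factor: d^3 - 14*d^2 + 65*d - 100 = (d - 5)*(d^2 - 9*d + 20) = (d - 5)^2*(d - 4)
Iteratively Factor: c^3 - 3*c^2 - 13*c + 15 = (c + 3)*(c^2 - 6*c + 5) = (c - 5)*(c + 3)*(c - 1)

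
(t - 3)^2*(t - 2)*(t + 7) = t^4 - t^3 - 35*t^2 + 129*t - 126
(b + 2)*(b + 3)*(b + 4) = b^3 + 9*b^2 + 26*b + 24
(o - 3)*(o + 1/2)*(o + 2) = o^3 - o^2/2 - 13*o/2 - 3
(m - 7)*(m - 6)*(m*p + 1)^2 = m^4*p^2 - 13*m^3*p^2 + 2*m^3*p + 42*m^2*p^2 - 26*m^2*p + m^2 + 84*m*p - 13*m + 42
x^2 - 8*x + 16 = (x - 4)^2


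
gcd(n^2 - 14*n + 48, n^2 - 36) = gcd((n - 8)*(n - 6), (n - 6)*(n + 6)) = n - 6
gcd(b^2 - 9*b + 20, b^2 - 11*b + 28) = b - 4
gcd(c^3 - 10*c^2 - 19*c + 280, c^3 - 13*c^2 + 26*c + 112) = c^2 - 15*c + 56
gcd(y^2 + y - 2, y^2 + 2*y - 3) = y - 1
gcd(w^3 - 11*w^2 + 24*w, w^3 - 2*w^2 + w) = w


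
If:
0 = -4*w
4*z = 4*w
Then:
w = 0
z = 0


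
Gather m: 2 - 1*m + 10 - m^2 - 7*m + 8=-m^2 - 8*m + 20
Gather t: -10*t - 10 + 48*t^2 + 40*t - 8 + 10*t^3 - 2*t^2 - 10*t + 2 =10*t^3 + 46*t^2 + 20*t - 16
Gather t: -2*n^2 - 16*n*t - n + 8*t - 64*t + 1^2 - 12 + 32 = -2*n^2 - n + t*(-16*n - 56) + 21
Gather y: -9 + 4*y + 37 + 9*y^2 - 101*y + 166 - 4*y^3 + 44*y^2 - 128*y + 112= -4*y^3 + 53*y^2 - 225*y + 306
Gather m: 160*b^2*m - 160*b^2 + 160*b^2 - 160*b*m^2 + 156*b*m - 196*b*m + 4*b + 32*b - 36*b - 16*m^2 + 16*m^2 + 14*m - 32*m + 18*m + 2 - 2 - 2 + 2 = -160*b*m^2 + m*(160*b^2 - 40*b)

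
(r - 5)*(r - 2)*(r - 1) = r^3 - 8*r^2 + 17*r - 10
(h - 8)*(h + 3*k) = h^2 + 3*h*k - 8*h - 24*k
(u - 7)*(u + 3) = u^2 - 4*u - 21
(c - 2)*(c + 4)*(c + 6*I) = c^3 + 2*c^2 + 6*I*c^2 - 8*c + 12*I*c - 48*I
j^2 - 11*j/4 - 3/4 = (j - 3)*(j + 1/4)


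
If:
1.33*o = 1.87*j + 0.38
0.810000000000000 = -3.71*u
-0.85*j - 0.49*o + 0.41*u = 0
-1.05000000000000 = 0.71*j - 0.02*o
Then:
No Solution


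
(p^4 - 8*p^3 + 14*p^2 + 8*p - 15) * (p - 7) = p^5 - 15*p^4 + 70*p^3 - 90*p^2 - 71*p + 105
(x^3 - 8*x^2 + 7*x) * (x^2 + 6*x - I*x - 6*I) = x^5 - 2*x^4 - I*x^4 - 41*x^3 + 2*I*x^3 + 42*x^2 + 41*I*x^2 - 42*I*x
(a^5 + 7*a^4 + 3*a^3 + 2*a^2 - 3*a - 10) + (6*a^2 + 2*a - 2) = a^5 + 7*a^4 + 3*a^3 + 8*a^2 - a - 12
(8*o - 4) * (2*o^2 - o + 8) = 16*o^3 - 16*o^2 + 68*o - 32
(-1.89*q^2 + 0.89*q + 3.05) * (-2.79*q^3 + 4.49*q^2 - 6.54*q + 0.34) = 5.2731*q^5 - 10.9692*q^4 + 7.8472*q^3 + 7.2313*q^2 - 19.6444*q + 1.037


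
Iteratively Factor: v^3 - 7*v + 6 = (v - 2)*(v^2 + 2*v - 3) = (v - 2)*(v - 1)*(v + 3)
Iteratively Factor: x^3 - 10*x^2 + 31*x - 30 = (x - 5)*(x^2 - 5*x + 6) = (x - 5)*(x - 2)*(x - 3)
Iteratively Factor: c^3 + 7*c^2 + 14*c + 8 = (c + 2)*(c^2 + 5*c + 4) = (c + 2)*(c + 4)*(c + 1)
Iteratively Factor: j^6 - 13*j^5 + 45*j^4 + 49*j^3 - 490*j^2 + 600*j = (j)*(j^5 - 13*j^4 + 45*j^3 + 49*j^2 - 490*j + 600) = j*(j - 2)*(j^4 - 11*j^3 + 23*j^2 + 95*j - 300) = j*(j - 4)*(j - 2)*(j^3 - 7*j^2 - 5*j + 75) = j*(j - 4)*(j - 2)*(j + 3)*(j^2 - 10*j + 25) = j*(j - 5)*(j - 4)*(j - 2)*(j + 3)*(j - 5)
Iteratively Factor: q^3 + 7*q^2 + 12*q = (q + 4)*(q^2 + 3*q) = q*(q + 4)*(q + 3)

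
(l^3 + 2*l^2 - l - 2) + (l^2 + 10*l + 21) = l^3 + 3*l^2 + 9*l + 19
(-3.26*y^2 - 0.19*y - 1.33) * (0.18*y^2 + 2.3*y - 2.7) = -0.5868*y^4 - 7.5322*y^3 + 8.1256*y^2 - 2.546*y + 3.591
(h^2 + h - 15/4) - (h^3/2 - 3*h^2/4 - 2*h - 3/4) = -h^3/2 + 7*h^2/4 + 3*h - 3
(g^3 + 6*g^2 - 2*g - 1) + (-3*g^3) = -2*g^3 + 6*g^2 - 2*g - 1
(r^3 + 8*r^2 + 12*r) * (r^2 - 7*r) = r^5 + r^4 - 44*r^3 - 84*r^2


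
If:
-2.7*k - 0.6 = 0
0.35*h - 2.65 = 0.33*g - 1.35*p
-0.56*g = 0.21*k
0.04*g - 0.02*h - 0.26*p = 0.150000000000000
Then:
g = 0.08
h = 13.97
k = -0.22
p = -1.64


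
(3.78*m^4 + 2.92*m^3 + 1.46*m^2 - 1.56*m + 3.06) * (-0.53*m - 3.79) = -2.0034*m^5 - 15.8738*m^4 - 11.8406*m^3 - 4.7066*m^2 + 4.2906*m - 11.5974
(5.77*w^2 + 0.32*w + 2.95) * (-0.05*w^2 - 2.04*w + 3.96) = -0.2885*w^4 - 11.7868*w^3 + 22.0489*w^2 - 4.7508*w + 11.682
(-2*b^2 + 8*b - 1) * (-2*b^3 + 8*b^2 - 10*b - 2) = 4*b^5 - 32*b^4 + 86*b^3 - 84*b^2 - 6*b + 2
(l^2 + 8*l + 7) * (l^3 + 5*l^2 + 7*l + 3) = l^5 + 13*l^4 + 54*l^3 + 94*l^2 + 73*l + 21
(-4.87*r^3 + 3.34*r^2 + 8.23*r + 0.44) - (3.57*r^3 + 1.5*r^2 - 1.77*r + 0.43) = -8.44*r^3 + 1.84*r^2 + 10.0*r + 0.01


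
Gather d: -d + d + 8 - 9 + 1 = 0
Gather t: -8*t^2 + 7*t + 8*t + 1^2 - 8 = -8*t^2 + 15*t - 7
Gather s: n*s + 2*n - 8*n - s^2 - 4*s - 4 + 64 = -6*n - s^2 + s*(n - 4) + 60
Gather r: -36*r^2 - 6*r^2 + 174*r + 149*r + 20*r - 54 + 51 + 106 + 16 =-42*r^2 + 343*r + 119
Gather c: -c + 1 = 1 - c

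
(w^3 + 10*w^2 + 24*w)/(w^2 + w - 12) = w*(w + 6)/(w - 3)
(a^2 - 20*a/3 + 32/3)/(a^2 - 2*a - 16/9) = 3*(a - 4)/(3*a + 2)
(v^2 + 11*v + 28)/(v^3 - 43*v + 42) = (v + 4)/(v^2 - 7*v + 6)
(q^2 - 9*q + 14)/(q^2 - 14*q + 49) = (q - 2)/(q - 7)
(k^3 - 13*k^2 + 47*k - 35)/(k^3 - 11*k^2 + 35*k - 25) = (k - 7)/(k - 5)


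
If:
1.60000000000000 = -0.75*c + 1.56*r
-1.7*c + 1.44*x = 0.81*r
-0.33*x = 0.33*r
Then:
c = -0.83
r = 0.63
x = -0.63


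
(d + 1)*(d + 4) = d^2 + 5*d + 4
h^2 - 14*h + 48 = (h - 8)*(h - 6)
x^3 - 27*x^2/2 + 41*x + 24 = (x - 8)*(x - 6)*(x + 1/2)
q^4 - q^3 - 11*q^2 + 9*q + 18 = (q - 3)*(q - 2)*(q + 1)*(q + 3)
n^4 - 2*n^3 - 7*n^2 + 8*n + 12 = (n - 3)*(n - 2)*(n + 1)*(n + 2)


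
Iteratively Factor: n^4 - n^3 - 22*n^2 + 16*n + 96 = (n - 4)*(n^3 + 3*n^2 - 10*n - 24) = (n - 4)*(n - 3)*(n^2 + 6*n + 8) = (n - 4)*(n - 3)*(n + 2)*(n + 4)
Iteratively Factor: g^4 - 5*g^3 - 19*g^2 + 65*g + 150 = (g - 5)*(g^3 - 19*g - 30) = (g - 5)^2*(g^2 + 5*g + 6) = (g - 5)^2*(g + 2)*(g + 3)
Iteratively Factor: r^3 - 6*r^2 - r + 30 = (r - 5)*(r^2 - r - 6) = (r - 5)*(r + 2)*(r - 3)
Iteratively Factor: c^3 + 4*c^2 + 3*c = (c + 3)*(c^2 + c) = c*(c + 3)*(c + 1)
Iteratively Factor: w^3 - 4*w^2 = (w)*(w^2 - 4*w) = w*(w - 4)*(w)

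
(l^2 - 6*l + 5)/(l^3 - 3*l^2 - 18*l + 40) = (l - 1)/(l^2 + 2*l - 8)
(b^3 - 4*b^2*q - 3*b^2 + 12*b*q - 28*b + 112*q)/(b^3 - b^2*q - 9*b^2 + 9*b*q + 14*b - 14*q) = (-b^2 + 4*b*q - 4*b + 16*q)/(-b^2 + b*q + 2*b - 2*q)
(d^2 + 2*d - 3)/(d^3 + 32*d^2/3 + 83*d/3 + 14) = 3*(d - 1)/(3*d^2 + 23*d + 14)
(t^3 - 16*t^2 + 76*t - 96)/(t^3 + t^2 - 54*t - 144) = (t^2 - 8*t + 12)/(t^2 + 9*t + 18)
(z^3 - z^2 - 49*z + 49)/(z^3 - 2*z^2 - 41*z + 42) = (z + 7)/(z + 6)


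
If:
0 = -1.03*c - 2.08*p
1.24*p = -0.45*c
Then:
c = 0.00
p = 0.00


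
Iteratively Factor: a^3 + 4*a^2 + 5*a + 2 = (a + 1)*(a^2 + 3*a + 2) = (a + 1)^2*(a + 2)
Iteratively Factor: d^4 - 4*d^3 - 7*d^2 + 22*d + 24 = (d + 1)*(d^3 - 5*d^2 - 2*d + 24) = (d + 1)*(d + 2)*(d^2 - 7*d + 12) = (d - 3)*(d + 1)*(d + 2)*(d - 4)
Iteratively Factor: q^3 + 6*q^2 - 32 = (q + 4)*(q^2 + 2*q - 8) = (q + 4)^2*(q - 2)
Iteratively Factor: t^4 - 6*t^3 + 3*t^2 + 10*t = (t - 2)*(t^3 - 4*t^2 - 5*t) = t*(t - 2)*(t^2 - 4*t - 5) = t*(t - 5)*(t - 2)*(t + 1)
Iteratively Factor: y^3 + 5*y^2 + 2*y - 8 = (y + 2)*(y^2 + 3*y - 4) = (y + 2)*(y + 4)*(y - 1)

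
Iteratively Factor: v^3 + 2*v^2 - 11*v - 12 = (v + 1)*(v^2 + v - 12) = (v + 1)*(v + 4)*(v - 3)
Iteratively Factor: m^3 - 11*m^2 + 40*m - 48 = (m - 4)*(m^2 - 7*m + 12) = (m - 4)^2*(m - 3)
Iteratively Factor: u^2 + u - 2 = (u + 2)*(u - 1)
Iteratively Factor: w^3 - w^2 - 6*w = (w)*(w^2 - w - 6) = w*(w - 3)*(w + 2)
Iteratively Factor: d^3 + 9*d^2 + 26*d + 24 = (d + 2)*(d^2 + 7*d + 12) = (d + 2)*(d + 4)*(d + 3)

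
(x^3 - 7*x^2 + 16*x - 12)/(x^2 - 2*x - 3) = (x^2 - 4*x + 4)/(x + 1)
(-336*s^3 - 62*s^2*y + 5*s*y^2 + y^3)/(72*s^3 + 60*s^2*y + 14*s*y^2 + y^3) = (-56*s^2 - s*y + y^2)/(12*s^2 + 8*s*y + y^2)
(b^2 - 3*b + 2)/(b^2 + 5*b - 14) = (b - 1)/(b + 7)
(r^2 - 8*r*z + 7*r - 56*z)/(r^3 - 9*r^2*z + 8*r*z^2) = (-r - 7)/(r*(-r + z))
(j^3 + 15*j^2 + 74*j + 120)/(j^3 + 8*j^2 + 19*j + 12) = (j^2 + 11*j + 30)/(j^2 + 4*j + 3)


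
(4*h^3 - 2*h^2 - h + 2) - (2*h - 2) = 4*h^3 - 2*h^2 - 3*h + 4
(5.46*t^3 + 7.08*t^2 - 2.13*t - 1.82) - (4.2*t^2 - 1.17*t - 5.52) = 5.46*t^3 + 2.88*t^2 - 0.96*t + 3.7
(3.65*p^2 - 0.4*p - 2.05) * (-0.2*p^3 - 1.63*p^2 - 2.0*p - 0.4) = -0.73*p^5 - 5.8695*p^4 - 6.238*p^3 + 2.6815*p^2 + 4.26*p + 0.82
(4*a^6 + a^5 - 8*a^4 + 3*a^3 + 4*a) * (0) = 0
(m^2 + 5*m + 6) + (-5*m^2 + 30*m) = -4*m^2 + 35*m + 6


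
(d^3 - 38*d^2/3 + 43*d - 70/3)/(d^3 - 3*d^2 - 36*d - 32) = (-3*d^3 + 38*d^2 - 129*d + 70)/(3*(-d^3 + 3*d^2 + 36*d + 32))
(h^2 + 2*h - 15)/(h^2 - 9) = (h + 5)/(h + 3)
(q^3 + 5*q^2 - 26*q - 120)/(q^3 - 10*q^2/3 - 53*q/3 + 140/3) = 3*(q + 6)/(3*q - 7)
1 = 1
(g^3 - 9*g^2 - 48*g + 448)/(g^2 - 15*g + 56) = (g^2 - g - 56)/(g - 7)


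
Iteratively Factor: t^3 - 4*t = (t - 2)*(t^2 + 2*t) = t*(t - 2)*(t + 2)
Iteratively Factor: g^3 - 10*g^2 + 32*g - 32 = (g - 4)*(g^2 - 6*g + 8) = (g - 4)*(g - 2)*(g - 4)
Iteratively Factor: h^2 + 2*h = (h)*(h + 2)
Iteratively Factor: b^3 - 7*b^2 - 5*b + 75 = (b - 5)*(b^2 - 2*b - 15) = (b - 5)*(b + 3)*(b - 5)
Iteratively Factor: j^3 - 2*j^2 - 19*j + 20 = (j - 5)*(j^2 + 3*j - 4) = (j - 5)*(j + 4)*(j - 1)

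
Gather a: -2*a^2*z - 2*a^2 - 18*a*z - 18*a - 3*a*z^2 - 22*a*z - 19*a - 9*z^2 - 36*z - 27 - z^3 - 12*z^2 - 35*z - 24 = a^2*(-2*z - 2) + a*(-3*z^2 - 40*z - 37) - z^3 - 21*z^2 - 71*z - 51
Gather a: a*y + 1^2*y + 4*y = a*y + 5*y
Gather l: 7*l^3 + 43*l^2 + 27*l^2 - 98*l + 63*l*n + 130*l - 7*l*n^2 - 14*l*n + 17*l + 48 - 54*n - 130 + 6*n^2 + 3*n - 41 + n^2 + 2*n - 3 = 7*l^3 + 70*l^2 + l*(-7*n^2 + 49*n + 49) + 7*n^2 - 49*n - 126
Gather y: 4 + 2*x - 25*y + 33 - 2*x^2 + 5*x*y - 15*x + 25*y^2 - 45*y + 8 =-2*x^2 - 13*x + 25*y^2 + y*(5*x - 70) + 45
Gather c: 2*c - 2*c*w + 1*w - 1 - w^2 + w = c*(2 - 2*w) - w^2 + 2*w - 1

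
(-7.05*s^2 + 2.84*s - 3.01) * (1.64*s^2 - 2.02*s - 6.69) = -11.562*s^4 + 18.8986*s^3 + 36.4913*s^2 - 12.9194*s + 20.1369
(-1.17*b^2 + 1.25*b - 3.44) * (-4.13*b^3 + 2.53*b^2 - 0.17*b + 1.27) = 4.8321*b^5 - 8.1226*b^4 + 17.5686*b^3 - 10.4016*b^2 + 2.1723*b - 4.3688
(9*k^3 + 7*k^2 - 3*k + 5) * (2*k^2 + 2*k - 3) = 18*k^5 + 32*k^4 - 19*k^3 - 17*k^2 + 19*k - 15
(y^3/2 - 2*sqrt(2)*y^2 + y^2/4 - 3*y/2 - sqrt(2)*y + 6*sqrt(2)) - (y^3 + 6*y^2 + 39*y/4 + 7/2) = -y^3/2 - 23*y^2/4 - 2*sqrt(2)*y^2 - 45*y/4 - sqrt(2)*y - 7/2 + 6*sqrt(2)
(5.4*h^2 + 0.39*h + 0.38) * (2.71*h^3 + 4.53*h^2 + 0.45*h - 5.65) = 14.634*h^5 + 25.5189*h^4 + 5.2265*h^3 - 28.6131*h^2 - 2.0325*h - 2.147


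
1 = 1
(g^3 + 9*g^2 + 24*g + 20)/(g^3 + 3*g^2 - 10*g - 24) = (g^2 + 7*g + 10)/(g^2 + g - 12)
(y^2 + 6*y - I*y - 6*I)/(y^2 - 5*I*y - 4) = (y + 6)/(y - 4*I)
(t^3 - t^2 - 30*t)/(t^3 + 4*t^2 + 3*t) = (t^2 - t - 30)/(t^2 + 4*t + 3)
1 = 1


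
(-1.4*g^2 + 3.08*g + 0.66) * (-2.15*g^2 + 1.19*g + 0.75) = 3.01*g^4 - 8.288*g^3 + 1.1962*g^2 + 3.0954*g + 0.495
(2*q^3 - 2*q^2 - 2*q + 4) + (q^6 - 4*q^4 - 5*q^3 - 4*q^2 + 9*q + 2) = q^6 - 4*q^4 - 3*q^3 - 6*q^2 + 7*q + 6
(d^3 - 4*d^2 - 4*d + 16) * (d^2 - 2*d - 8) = d^5 - 6*d^4 - 4*d^3 + 56*d^2 - 128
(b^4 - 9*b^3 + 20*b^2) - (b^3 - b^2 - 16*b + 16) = b^4 - 10*b^3 + 21*b^2 + 16*b - 16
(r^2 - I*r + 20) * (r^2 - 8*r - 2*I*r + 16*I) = r^4 - 8*r^3 - 3*I*r^3 + 18*r^2 + 24*I*r^2 - 144*r - 40*I*r + 320*I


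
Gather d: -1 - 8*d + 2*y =-8*d + 2*y - 1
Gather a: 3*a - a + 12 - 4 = 2*a + 8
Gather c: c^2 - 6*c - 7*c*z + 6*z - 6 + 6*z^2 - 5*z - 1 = c^2 + c*(-7*z - 6) + 6*z^2 + z - 7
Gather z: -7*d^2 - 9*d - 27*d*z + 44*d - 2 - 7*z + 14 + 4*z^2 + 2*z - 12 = -7*d^2 + 35*d + 4*z^2 + z*(-27*d - 5)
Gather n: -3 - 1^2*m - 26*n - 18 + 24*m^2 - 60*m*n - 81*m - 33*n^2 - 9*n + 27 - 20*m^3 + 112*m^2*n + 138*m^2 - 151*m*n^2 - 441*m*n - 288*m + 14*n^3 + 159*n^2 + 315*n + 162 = -20*m^3 + 162*m^2 - 370*m + 14*n^3 + n^2*(126 - 151*m) + n*(112*m^2 - 501*m + 280) + 168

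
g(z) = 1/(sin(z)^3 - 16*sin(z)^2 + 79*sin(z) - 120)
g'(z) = (-3*sin(z)^2*cos(z) + 32*sin(z)*cos(z) - 79*cos(z))/(sin(z)^3 - 16*sin(z)^2 + 79*sin(z) - 120)^2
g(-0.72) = -0.01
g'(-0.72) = -0.00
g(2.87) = -0.01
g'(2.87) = 0.01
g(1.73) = -0.02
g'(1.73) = 0.00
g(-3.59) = -0.01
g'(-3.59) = 0.01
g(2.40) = -0.01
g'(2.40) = 0.01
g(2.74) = -0.01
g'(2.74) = 0.01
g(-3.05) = -0.01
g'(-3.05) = 0.01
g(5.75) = -0.01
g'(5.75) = -0.00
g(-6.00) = -0.01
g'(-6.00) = -0.00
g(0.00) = -0.00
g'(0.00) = -0.00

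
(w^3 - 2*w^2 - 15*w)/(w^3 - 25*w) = (w + 3)/(w + 5)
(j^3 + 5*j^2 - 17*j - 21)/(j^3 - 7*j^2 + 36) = (j^2 + 8*j + 7)/(j^2 - 4*j - 12)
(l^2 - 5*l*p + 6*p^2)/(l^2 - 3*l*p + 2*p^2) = (-l + 3*p)/(-l + p)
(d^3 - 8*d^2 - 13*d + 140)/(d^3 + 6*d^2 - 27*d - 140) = (d - 7)/(d + 7)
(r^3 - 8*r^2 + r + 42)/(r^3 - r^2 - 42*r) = (r^2 - r - 6)/(r*(r + 6))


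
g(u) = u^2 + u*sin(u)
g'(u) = u*cos(u) + 2*u + sin(u)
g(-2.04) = 5.98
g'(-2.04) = -4.05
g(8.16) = 74.37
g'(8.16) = 14.82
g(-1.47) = 3.62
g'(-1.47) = -4.08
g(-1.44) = 3.50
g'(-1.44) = -4.06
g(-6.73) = 48.20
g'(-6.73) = -19.96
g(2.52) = 7.82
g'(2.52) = 3.57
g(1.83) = 5.12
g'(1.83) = 4.16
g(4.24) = 14.20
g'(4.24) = 5.66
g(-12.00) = 137.56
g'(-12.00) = -33.59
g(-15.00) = 234.75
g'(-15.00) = -19.25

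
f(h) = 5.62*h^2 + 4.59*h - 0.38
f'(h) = 11.24*h + 4.59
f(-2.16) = 15.93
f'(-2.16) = -19.69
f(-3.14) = 40.62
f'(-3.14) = -30.70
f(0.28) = 1.35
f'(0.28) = 7.74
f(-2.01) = 13.10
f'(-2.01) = -18.00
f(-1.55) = 6.01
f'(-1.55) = -12.83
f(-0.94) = 0.27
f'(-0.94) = -5.98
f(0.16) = 0.50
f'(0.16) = 6.39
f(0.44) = 2.73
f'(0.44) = 9.54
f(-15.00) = 1195.27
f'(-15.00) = -164.01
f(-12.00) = 753.82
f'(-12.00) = -130.29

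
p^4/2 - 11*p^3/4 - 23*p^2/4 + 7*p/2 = p*(p/2 + 1)*(p - 7)*(p - 1/2)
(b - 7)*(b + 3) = b^2 - 4*b - 21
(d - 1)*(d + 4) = d^2 + 3*d - 4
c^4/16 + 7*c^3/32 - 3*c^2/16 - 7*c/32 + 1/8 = (c/4 + 1/4)*(c/4 + 1)*(c - 1)*(c - 1/2)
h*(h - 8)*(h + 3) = h^3 - 5*h^2 - 24*h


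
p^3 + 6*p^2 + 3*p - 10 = (p - 1)*(p + 2)*(p + 5)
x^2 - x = x*(x - 1)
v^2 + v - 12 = (v - 3)*(v + 4)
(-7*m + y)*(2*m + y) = -14*m^2 - 5*m*y + y^2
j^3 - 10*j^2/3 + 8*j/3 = j*(j - 2)*(j - 4/3)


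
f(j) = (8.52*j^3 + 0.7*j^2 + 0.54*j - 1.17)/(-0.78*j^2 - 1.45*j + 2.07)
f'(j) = (1.56*j + 1.45)*(8.52*j^3 + 0.7*j^2 + 0.54*j - 1.17)/(-0.78*j^2 - 1.45*j + 2.07)^2 + (25.56*j^2 + 1.4*j + 0.54)/(-0.78*j^2 - 1.45*j + 2.07)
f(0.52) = 0.45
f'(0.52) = 8.32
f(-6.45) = 107.56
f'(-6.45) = -6.11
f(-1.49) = -11.45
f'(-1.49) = 26.10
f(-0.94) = -2.97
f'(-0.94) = 7.97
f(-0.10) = -0.56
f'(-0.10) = -0.03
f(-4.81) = 103.95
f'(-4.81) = 4.90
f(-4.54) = 105.94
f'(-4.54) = 10.19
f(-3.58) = 140.75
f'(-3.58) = 94.61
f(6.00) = -53.81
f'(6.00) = -10.01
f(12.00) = -116.17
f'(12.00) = -10.61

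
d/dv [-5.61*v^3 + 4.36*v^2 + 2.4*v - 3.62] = -16.83*v^2 + 8.72*v + 2.4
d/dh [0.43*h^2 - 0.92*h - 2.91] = 0.86*h - 0.92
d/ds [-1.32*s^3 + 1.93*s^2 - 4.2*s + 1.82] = -3.96*s^2 + 3.86*s - 4.2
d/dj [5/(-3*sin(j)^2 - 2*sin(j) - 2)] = 10*(3*sin(j) + 1)*cos(j)/(3*sin(j)^2 + 2*sin(j) + 2)^2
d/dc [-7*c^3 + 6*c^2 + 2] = 3*c*(4 - 7*c)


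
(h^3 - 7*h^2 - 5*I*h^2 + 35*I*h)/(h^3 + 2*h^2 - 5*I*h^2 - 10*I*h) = (h - 7)/(h + 2)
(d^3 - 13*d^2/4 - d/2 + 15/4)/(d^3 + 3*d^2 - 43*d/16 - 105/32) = 8*(d^2 - 2*d - 3)/(8*d^2 + 34*d + 21)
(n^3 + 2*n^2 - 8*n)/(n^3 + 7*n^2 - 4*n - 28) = n*(n + 4)/(n^2 + 9*n + 14)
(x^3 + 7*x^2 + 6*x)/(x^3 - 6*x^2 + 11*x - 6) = x*(x^2 + 7*x + 6)/(x^3 - 6*x^2 + 11*x - 6)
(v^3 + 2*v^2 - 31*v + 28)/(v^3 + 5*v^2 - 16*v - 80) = (v^2 + 6*v - 7)/(v^2 + 9*v + 20)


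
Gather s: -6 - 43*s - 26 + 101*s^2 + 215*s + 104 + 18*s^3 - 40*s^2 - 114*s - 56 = 18*s^3 + 61*s^2 + 58*s + 16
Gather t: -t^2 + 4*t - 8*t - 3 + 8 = -t^2 - 4*t + 5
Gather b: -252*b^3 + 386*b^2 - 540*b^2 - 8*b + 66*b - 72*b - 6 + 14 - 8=-252*b^3 - 154*b^2 - 14*b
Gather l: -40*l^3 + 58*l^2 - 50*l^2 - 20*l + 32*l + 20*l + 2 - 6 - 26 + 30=-40*l^3 + 8*l^2 + 32*l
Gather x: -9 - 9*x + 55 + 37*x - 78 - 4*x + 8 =24*x - 24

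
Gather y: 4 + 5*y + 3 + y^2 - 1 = y^2 + 5*y + 6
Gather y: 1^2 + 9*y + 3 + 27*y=36*y + 4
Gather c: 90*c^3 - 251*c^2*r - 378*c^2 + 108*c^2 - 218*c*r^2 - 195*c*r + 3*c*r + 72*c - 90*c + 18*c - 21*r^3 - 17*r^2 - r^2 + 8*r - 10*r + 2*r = 90*c^3 + c^2*(-251*r - 270) + c*(-218*r^2 - 192*r) - 21*r^3 - 18*r^2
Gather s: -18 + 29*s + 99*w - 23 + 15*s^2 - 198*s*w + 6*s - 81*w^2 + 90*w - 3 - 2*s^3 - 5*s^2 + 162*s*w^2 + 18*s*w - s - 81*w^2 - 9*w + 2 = -2*s^3 + 10*s^2 + s*(162*w^2 - 180*w + 34) - 162*w^2 + 180*w - 42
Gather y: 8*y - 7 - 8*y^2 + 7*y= -8*y^2 + 15*y - 7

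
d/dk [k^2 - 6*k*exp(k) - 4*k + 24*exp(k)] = -6*k*exp(k) + 2*k + 18*exp(k) - 4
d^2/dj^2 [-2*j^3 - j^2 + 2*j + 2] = -12*j - 2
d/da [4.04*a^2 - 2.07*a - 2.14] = 8.08*a - 2.07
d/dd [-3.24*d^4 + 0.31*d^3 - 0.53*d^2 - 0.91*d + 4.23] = -12.96*d^3 + 0.93*d^2 - 1.06*d - 0.91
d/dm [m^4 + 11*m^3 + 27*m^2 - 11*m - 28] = 4*m^3 + 33*m^2 + 54*m - 11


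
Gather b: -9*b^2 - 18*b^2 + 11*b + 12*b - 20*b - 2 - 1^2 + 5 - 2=-27*b^2 + 3*b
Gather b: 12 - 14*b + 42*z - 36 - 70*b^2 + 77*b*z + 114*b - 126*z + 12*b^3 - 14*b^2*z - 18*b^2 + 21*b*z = 12*b^3 + b^2*(-14*z - 88) + b*(98*z + 100) - 84*z - 24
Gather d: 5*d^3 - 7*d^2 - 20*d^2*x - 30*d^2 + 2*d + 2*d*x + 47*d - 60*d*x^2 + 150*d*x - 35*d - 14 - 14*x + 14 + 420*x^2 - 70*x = 5*d^3 + d^2*(-20*x - 37) + d*(-60*x^2 + 152*x + 14) + 420*x^2 - 84*x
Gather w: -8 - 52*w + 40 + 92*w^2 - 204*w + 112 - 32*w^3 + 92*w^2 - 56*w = -32*w^3 + 184*w^2 - 312*w + 144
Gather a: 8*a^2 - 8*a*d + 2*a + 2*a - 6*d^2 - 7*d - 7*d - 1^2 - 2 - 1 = 8*a^2 + a*(4 - 8*d) - 6*d^2 - 14*d - 4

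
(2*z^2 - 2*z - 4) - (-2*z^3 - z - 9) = 2*z^3 + 2*z^2 - z + 5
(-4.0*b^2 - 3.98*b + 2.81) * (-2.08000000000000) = 8.32*b^2 + 8.2784*b - 5.8448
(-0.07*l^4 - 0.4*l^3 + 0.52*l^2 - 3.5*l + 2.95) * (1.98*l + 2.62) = -0.1386*l^5 - 0.9754*l^4 - 0.0184*l^3 - 5.5676*l^2 - 3.329*l + 7.729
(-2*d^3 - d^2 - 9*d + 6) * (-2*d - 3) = 4*d^4 + 8*d^3 + 21*d^2 + 15*d - 18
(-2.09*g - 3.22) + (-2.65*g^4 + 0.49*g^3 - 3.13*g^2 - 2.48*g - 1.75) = -2.65*g^4 + 0.49*g^3 - 3.13*g^2 - 4.57*g - 4.97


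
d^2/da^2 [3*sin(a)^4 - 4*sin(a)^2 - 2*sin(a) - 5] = -48*sin(a)^4 + 52*sin(a)^2 + 2*sin(a) - 8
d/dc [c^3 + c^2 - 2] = c*(3*c + 2)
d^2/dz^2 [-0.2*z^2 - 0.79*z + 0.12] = -0.400000000000000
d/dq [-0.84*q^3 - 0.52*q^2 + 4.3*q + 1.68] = -2.52*q^2 - 1.04*q + 4.3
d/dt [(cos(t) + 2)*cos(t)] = -2*(cos(t) + 1)*sin(t)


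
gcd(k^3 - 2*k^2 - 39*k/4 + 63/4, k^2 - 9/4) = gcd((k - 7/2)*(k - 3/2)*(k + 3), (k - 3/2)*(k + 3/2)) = k - 3/2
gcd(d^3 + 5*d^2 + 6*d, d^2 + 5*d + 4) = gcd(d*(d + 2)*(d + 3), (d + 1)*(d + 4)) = 1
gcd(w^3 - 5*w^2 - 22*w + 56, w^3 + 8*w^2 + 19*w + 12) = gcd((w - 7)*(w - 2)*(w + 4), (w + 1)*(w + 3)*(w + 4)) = w + 4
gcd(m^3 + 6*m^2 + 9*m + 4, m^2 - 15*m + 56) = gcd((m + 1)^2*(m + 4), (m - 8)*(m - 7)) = 1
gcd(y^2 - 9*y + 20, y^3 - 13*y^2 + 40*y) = y - 5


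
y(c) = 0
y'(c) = 0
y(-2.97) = 0.00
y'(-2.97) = 0.00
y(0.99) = 0.00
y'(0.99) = 0.00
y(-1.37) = 0.00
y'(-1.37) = 0.00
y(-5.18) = 0.00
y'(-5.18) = 0.00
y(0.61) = 0.00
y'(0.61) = 0.00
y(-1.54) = 0.00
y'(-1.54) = 0.00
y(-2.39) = 0.00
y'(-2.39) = 0.00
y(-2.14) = 0.00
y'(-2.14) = 0.00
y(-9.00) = 0.00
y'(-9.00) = 0.00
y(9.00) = 0.00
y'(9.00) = 0.00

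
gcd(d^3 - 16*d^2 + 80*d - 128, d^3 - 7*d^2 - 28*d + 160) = d^2 - 12*d + 32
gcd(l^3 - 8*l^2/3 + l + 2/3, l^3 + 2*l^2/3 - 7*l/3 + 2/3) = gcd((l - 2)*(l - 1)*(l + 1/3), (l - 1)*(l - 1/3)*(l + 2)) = l - 1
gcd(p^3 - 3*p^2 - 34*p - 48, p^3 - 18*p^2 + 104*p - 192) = p - 8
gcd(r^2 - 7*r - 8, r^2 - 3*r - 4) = r + 1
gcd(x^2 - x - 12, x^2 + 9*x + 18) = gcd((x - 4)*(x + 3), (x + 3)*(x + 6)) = x + 3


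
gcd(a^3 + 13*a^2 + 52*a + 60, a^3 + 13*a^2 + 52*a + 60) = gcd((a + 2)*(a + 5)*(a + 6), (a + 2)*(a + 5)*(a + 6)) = a^3 + 13*a^2 + 52*a + 60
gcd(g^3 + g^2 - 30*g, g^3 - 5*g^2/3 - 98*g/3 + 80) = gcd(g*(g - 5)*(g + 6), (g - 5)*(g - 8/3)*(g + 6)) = g^2 + g - 30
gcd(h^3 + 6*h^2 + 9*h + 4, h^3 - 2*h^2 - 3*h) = h + 1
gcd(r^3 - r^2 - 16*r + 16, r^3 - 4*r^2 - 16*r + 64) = r^2 - 16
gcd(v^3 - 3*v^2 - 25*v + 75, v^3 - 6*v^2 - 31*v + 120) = v^2 + 2*v - 15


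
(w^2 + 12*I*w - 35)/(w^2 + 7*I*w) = (w + 5*I)/w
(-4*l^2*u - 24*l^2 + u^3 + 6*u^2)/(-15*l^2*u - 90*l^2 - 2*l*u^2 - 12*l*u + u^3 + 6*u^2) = (-4*l^2 + u^2)/(-15*l^2 - 2*l*u + u^2)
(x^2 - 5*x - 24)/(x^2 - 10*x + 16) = (x + 3)/(x - 2)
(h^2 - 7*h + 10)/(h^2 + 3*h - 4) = (h^2 - 7*h + 10)/(h^2 + 3*h - 4)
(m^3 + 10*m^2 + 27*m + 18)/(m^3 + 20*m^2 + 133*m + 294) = (m^2 + 4*m + 3)/(m^2 + 14*m + 49)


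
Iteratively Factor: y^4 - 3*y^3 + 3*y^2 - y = (y - 1)*(y^3 - 2*y^2 + y) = (y - 1)^2*(y^2 - y) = (y - 1)^3*(y)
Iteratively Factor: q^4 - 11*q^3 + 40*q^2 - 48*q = (q - 4)*(q^3 - 7*q^2 + 12*q) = (q - 4)^2*(q^2 - 3*q) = (q - 4)^2*(q - 3)*(q)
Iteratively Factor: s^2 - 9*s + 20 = (s - 5)*(s - 4)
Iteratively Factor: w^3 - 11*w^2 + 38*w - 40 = (w - 5)*(w^2 - 6*w + 8) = (w - 5)*(w - 4)*(w - 2)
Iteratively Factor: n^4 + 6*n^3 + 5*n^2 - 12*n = (n + 3)*(n^3 + 3*n^2 - 4*n) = (n + 3)*(n + 4)*(n^2 - n) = n*(n + 3)*(n + 4)*(n - 1)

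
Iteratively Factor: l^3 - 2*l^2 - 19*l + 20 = (l + 4)*(l^2 - 6*l + 5) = (l - 5)*(l + 4)*(l - 1)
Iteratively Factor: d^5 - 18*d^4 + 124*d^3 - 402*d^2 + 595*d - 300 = (d - 3)*(d^4 - 15*d^3 + 79*d^2 - 165*d + 100) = (d - 5)*(d - 3)*(d^3 - 10*d^2 + 29*d - 20) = (d - 5)*(d - 3)*(d - 1)*(d^2 - 9*d + 20) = (d - 5)^2*(d - 3)*(d - 1)*(d - 4)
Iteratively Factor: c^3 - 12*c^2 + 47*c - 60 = (c - 4)*(c^2 - 8*c + 15) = (c - 4)*(c - 3)*(c - 5)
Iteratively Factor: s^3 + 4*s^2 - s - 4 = (s + 1)*(s^2 + 3*s - 4) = (s - 1)*(s + 1)*(s + 4)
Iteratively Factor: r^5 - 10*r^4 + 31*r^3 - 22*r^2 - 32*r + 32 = (r - 1)*(r^4 - 9*r^3 + 22*r^2 - 32) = (r - 1)*(r + 1)*(r^3 - 10*r^2 + 32*r - 32) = (r - 4)*(r - 1)*(r + 1)*(r^2 - 6*r + 8) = (r - 4)^2*(r - 1)*(r + 1)*(r - 2)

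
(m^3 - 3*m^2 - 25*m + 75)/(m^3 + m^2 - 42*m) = (m^3 - 3*m^2 - 25*m + 75)/(m*(m^2 + m - 42))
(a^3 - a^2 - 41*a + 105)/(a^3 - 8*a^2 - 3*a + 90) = (a^2 + 4*a - 21)/(a^2 - 3*a - 18)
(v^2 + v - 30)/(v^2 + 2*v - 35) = (v + 6)/(v + 7)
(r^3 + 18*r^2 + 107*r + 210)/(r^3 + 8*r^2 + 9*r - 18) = (r^2 + 12*r + 35)/(r^2 + 2*r - 3)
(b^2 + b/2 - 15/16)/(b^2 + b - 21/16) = (4*b + 5)/(4*b + 7)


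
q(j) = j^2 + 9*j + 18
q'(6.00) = 21.00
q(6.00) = 108.00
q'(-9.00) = -9.00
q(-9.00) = 18.00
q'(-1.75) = 5.50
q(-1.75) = 5.31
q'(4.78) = 18.56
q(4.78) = 83.87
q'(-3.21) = 2.58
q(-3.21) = -0.59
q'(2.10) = 13.20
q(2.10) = 41.31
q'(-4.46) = 0.08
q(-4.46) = -2.25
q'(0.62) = 10.24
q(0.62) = 23.96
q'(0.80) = 10.60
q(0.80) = 25.84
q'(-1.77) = 5.46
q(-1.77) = 5.20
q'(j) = 2*j + 9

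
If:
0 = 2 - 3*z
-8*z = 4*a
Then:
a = -4/3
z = 2/3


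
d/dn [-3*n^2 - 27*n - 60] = -6*n - 27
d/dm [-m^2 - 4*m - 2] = -2*m - 4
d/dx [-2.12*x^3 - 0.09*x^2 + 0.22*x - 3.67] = -6.36*x^2 - 0.18*x + 0.22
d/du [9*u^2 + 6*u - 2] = 18*u + 6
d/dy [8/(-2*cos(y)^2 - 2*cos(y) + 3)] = -(16*sin(y) + 16*sin(2*y))/(2*cos(y) + cos(2*y) - 2)^2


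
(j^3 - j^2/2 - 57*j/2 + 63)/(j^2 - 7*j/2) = j + 3 - 18/j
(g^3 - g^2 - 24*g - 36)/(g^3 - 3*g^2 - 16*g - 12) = (g + 3)/(g + 1)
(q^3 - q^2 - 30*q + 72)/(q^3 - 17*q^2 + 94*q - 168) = (q^2 + 3*q - 18)/(q^2 - 13*q + 42)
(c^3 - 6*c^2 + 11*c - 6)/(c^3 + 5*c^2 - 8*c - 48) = (c^2 - 3*c + 2)/(c^2 + 8*c + 16)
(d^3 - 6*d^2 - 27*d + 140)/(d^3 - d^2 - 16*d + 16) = (d^2 - 2*d - 35)/(d^2 + 3*d - 4)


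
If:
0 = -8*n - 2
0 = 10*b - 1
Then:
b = 1/10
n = -1/4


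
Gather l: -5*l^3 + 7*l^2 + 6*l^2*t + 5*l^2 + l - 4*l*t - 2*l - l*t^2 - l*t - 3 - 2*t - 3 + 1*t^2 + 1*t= -5*l^3 + l^2*(6*t + 12) + l*(-t^2 - 5*t - 1) + t^2 - t - 6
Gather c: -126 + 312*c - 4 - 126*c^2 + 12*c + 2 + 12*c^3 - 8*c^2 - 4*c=12*c^3 - 134*c^2 + 320*c - 128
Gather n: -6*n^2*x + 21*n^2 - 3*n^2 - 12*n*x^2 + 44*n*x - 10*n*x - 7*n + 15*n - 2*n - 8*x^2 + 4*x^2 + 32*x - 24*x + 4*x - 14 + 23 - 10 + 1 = n^2*(18 - 6*x) + n*(-12*x^2 + 34*x + 6) - 4*x^2 + 12*x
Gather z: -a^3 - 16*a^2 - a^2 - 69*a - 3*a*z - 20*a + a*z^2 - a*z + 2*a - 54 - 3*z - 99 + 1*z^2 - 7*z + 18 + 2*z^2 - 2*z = -a^3 - 17*a^2 - 87*a + z^2*(a + 3) + z*(-4*a - 12) - 135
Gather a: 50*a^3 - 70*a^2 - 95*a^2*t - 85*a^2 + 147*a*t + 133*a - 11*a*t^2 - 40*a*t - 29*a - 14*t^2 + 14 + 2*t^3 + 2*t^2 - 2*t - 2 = 50*a^3 + a^2*(-95*t - 155) + a*(-11*t^2 + 107*t + 104) + 2*t^3 - 12*t^2 - 2*t + 12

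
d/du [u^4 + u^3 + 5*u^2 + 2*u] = 4*u^3 + 3*u^2 + 10*u + 2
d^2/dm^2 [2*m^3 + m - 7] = 12*m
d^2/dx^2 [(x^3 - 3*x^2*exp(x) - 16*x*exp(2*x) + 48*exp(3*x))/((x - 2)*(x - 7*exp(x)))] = 4*(x^6*exp(x) - 9*x^5*exp(2*x) - 4*x^5*exp(x) + 192*x^4*exp(3*x) + 24*x^4*exp(2*x) - 1120*x^3*exp(4*x) - 912*x^3*exp(3*x) + 78*x^3*exp(2*x) + 12*x^3*exp(x) + 2*x^3 + 2352*x^2*exp(5*x) + 5488*x^2*exp(4*x) + 936*x^2*exp(3*x) - 252*x^2*exp(2*x) - 42*x^2*exp(x) - 11760*x*exp(5*x) - 6552*x*exp(4*x) + 576*x*exp(3*x) + 294*x*exp(2*x) + 15288*exp(5*x) - 1344*exp(4*x) - 422*exp(3*x))/(x^6 - 21*x^5*exp(x) - 6*x^5 + 147*x^4*exp(2*x) + 126*x^4*exp(x) + 12*x^4 - 343*x^3*exp(3*x) - 882*x^3*exp(2*x) - 252*x^3*exp(x) - 8*x^3 + 2058*x^2*exp(3*x) + 1764*x^2*exp(2*x) + 168*x^2*exp(x) - 4116*x*exp(3*x) - 1176*x*exp(2*x) + 2744*exp(3*x))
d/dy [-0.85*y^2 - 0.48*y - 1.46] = -1.7*y - 0.48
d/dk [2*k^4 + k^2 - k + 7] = 8*k^3 + 2*k - 1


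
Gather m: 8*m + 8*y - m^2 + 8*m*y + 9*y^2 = -m^2 + m*(8*y + 8) + 9*y^2 + 8*y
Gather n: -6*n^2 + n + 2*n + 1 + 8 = -6*n^2 + 3*n + 9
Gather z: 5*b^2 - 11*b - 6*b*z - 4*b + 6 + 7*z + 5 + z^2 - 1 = 5*b^2 - 15*b + z^2 + z*(7 - 6*b) + 10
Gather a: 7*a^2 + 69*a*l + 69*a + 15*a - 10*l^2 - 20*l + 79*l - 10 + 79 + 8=7*a^2 + a*(69*l + 84) - 10*l^2 + 59*l + 77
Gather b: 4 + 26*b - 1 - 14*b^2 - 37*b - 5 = -14*b^2 - 11*b - 2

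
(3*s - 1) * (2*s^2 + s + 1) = 6*s^3 + s^2 + 2*s - 1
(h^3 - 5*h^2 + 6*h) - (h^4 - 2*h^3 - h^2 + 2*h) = -h^4 + 3*h^3 - 4*h^2 + 4*h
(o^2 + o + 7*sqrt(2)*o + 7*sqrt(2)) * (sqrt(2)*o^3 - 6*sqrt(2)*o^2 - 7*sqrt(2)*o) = sqrt(2)*o^5 - 5*sqrt(2)*o^4 + 14*o^4 - 70*o^3 - 13*sqrt(2)*o^3 - 182*o^2 - 7*sqrt(2)*o^2 - 98*o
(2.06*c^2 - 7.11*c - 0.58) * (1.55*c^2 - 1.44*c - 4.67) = 3.193*c^4 - 13.9869*c^3 - 0.280799999999999*c^2 + 34.0389*c + 2.7086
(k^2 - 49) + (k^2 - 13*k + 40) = 2*k^2 - 13*k - 9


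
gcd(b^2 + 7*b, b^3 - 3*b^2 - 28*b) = b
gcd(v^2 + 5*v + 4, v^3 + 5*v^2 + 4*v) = v^2 + 5*v + 4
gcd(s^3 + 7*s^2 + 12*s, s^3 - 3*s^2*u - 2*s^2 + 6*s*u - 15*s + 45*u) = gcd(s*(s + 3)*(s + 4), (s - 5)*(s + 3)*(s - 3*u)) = s + 3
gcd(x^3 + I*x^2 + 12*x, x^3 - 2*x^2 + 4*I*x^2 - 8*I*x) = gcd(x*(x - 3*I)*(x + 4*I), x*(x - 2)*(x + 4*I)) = x^2 + 4*I*x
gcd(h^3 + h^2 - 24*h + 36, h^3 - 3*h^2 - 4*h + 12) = h^2 - 5*h + 6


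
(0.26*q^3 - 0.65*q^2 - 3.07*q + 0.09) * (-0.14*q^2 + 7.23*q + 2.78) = -0.0364*q^5 + 1.9708*q^4 - 3.5469*q^3 - 24.0157*q^2 - 7.8839*q + 0.2502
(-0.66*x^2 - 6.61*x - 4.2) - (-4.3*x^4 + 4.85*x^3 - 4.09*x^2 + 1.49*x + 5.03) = 4.3*x^4 - 4.85*x^3 + 3.43*x^2 - 8.1*x - 9.23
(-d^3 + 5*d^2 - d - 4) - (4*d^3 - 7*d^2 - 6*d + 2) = -5*d^3 + 12*d^2 + 5*d - 6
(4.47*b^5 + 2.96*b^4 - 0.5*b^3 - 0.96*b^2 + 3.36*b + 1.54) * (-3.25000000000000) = -14.5275*b^5 - 9.62*b^4 + 1.625*b^3 + 3.12*b^2 - 10.92*b - 5.005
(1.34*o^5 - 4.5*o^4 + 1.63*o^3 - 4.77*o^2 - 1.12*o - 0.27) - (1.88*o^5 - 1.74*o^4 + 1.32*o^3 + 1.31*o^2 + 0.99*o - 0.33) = -0.54*o^5 - 2.76*o^4 + 0.31*o^3 - 6.08*o^2 - 2.11*o + 0.06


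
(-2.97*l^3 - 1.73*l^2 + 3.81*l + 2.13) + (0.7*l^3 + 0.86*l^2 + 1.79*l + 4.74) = -2.27*l^3 - 0.87*l^2 + 5.6*l + 6.87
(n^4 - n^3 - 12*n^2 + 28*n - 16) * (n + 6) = n^5 + 5*n^4 - 18*n^3 - 44*n^2 + 152*n - 96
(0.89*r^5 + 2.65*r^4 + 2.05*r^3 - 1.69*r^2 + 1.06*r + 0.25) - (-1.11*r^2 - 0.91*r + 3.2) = 0.89*r^5 + 2.65*r^4 + 2.05*r^3 - 0.58*r^2 + 1.97*r - 2.95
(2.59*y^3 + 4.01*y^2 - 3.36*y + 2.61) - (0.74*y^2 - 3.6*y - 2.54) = 2.59*y^3 + 3.27*y^2 + 0.24*y + 5.15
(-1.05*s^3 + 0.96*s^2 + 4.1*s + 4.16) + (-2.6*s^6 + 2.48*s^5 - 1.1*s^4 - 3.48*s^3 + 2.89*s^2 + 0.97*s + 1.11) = -2.6*s^6 + 2.48*s^5 - 1.1*s^4 - 4.53*s^3 + 3.85*s^2 + 5.07*s + 5.27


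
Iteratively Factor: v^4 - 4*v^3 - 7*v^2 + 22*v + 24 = (v + 1)*(v^3 - 5*v^2 - 2*v + 24) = (v + 1)*(v + 2)*(v^2 - 7*v + 12) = (v - 3)*(v + 1)*(v + 2)*(v - 4)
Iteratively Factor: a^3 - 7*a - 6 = (a + 2)*(a^2 - 2*a - 3) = (a + 1)*(a + 2)*(a - 3)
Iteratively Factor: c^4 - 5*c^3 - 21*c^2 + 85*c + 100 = (c - 5)*(c^3 - 21*c - 20) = (c - 5)^2*(c^2 + 5*c + 4) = (c - 5)^2*(c + 4)*(c + 1)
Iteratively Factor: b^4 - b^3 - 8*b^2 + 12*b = (b - 2)*(b^3 + b^2 - 6*b) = b*(b - 2)*(b^2 + b - 6) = b*(b - 2)*(b + 3)*(b - 2)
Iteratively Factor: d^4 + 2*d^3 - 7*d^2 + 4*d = (d)*(d^3 + 2*d^2 - 7*d + 4) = d*(d - 1)*(d^2 + 3*d - 4) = d*(d - 1)*(d + 4)*(d - 1)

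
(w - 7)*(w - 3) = w^2 - 10*w + 21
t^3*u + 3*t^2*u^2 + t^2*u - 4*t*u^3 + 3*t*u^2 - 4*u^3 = (t - u)*(t + 4*u)*(t*u + u)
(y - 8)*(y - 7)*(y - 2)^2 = y^4 - 19*y^3 + 120*y^2 - 284*y + 224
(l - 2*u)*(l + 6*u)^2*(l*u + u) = l^4*u + 10*l^3*u^2 + l^3*u + 12*l^2*u^3 + 10*l^2*u^2 - 72*l*u^4 + 12*l*u^3 - 72*u^4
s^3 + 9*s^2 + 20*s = s*(s + 4)*(s + 5)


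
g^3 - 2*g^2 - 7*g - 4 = (g - 4)*(g + 1)^2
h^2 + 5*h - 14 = (h - 2)*(h + 7)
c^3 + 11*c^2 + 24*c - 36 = (c - 1)*(c + 6)^2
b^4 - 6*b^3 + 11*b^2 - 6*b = b*(b - 3)*(b - 2)*(b - 1)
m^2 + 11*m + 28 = (m + 4)*(m + 7)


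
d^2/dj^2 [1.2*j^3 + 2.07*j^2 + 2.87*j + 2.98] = 7.2*j + 4.14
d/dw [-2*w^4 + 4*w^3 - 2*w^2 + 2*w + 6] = -8*w^3 + 12*w^2 - 4*w + 2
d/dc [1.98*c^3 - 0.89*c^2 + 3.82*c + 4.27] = 5.94*c^2 - 1.78*c + 3.82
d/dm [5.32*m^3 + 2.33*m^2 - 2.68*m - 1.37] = 15.96*m^2 + 4.66*m - 2.68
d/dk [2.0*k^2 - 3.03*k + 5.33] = 4.0*k - 3.03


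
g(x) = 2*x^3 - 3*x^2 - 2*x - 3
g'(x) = 6*x^2 - 6*x - 2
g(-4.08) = -180.61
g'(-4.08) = 122.36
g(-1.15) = -7.71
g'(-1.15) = 12.84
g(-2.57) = -51.62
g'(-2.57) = 53.05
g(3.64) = 46.43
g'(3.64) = 55.66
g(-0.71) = -3.81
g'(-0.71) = 5.28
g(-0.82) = -4.48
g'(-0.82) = 6.95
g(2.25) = 0.09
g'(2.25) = 14.88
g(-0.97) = -5.71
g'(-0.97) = 9.47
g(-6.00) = -531.00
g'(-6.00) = 250.00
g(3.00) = 18.00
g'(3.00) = 34.00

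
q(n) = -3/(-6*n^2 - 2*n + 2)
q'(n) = -3*(12*n + 2)/(-6*n^2 - 2*n + 2)^2 = 3*(-6*n - 1)/(2*(3*n^2 + n - 1)^2)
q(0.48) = 8.76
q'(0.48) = -198.57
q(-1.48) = 0.37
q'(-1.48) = 0.71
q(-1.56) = 0.32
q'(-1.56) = 0.56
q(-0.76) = -55.15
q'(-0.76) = 7217.78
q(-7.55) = 0.01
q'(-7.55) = 0.00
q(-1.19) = 0.73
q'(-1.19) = 2.17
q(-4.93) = 0.02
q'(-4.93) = 0.01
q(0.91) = 0.63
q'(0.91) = -1.69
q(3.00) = 0.05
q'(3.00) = -0.03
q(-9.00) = 0.01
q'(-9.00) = 0.00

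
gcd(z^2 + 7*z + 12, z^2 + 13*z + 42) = 1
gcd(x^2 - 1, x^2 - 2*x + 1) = x - 1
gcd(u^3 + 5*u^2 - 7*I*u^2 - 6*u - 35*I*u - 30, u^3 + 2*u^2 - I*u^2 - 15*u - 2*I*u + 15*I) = u^2 + u*(5 - I) - 5*I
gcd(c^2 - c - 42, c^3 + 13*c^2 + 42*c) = c + 6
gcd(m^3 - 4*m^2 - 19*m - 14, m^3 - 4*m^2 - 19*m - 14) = m^3 - 4*m^2 - 19*m - 14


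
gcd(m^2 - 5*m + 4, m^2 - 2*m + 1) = m - 1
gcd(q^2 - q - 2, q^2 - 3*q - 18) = 1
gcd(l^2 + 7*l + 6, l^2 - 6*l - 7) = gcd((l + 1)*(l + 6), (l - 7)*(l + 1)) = l + 1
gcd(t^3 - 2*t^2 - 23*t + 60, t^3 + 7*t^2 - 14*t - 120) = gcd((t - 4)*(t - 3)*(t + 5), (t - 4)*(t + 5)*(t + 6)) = t^2 + t - 20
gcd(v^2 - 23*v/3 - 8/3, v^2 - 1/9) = v + 1/3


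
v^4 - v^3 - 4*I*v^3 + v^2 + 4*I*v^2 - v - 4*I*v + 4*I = (v - 1)*(v - 4*I)*(v - I)*(v + I)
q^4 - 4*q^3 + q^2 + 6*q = q*(q - 3)*(q - 2)*(q + 1)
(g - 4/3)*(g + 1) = g^2 - g/3 - 4/3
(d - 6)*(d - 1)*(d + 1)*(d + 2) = d^4 - 4*d^3 - 13*d^2 + 4*d + 12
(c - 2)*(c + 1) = c^2 - c - 2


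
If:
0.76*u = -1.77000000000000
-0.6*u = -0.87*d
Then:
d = -1.61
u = -2.33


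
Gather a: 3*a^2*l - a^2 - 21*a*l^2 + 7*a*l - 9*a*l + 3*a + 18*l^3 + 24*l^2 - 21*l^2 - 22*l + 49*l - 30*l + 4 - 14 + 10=a^2*(3*l - 1) + a*(-21*l^2 - 2*l + 3) + 18*l^3 + 3*l^2 - 3*l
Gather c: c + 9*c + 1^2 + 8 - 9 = 10*c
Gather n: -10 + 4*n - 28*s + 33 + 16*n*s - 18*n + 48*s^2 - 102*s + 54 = n*(16*s - 14) + 48*s^2 - 130*s + 77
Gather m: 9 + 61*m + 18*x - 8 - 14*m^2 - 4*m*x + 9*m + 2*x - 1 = -14*m^2 + m*(70 - 4*x) + 20*x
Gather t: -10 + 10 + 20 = 20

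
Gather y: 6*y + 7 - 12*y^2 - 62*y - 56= -12*y^2 - 56*y - 49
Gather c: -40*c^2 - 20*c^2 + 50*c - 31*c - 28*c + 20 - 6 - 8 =-60*c^2 - 9*c + 6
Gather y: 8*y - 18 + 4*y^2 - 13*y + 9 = 4*y^2 - 5*y - 9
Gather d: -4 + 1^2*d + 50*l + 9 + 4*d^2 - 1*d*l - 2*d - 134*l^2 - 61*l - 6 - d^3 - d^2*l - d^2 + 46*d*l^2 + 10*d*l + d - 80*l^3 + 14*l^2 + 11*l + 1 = -d^3 + d^2*(3 - l) + d*(46*l^2 + 9*l) - 80*l^3 - 120*l^2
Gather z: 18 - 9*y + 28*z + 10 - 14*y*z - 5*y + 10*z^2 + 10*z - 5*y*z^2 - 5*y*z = -14*y + z^2*(10 - 5*y) + z*(38 - 19*y) + 28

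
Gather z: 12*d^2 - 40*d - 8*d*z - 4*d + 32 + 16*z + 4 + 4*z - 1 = 12*d^2 - 44*d + z*(20 - 8*d) + 35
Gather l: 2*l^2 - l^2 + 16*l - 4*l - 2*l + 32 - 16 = l^2 + 10*l + 16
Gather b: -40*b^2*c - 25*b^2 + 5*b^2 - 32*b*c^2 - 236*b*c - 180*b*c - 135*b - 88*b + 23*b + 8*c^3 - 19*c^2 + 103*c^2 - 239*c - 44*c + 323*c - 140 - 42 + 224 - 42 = b^2*(-40*c - 20) + b*(-32*c^2 - 416*c - 200) + 8*c^3 + 84*c^2 + 40*c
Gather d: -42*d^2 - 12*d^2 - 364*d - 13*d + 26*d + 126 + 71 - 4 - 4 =-54*d^2 - 351*d + 189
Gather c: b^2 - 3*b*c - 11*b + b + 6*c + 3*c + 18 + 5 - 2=b^2 - 10*b + c*(9 - 3*b) + 21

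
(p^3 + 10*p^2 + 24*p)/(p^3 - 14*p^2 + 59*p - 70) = p*(p^2 + 10*p + 24)/(p^3 - 14*p^2 + 59*p - 70)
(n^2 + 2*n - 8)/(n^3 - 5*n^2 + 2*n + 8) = (n + 4)/(n^2 - 3*n - 4)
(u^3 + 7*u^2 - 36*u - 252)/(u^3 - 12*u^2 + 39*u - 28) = (u^3 + 7*u^2 - 36*u - 252)/(u^3 - 12*u^2 + 39*u - 28)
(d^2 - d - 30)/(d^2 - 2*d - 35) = (d - 6)/(d - 7)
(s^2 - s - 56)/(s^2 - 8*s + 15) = (s^2 - s - 56)/(s^2 - 8*s + 15)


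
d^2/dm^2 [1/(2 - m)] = -2/(m - 2)^3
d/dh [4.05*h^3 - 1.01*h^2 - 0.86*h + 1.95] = 12.15*h^2 - 2.02*h - 0.86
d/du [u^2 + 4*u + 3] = 2*u + 4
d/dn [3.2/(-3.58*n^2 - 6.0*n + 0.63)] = (22.912*n + 19.2)/(3.58*n^2 + 6.0*n - 0.63)^2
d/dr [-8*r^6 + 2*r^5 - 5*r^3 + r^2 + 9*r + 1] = -48*r^5 + 10*r^4 - 15*r^2 + 2*r + 9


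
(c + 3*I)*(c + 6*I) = c^2 + 9*I*c - 18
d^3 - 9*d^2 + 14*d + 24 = (d - 6)*(d - 4)*(d + 1)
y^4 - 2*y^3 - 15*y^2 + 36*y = y*(y - 3)^2*(y + 4)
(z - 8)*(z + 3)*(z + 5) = z^3 - 49*z - 120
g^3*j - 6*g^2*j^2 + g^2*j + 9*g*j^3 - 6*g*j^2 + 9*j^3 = (g - 3*j)^2*(g*j + j)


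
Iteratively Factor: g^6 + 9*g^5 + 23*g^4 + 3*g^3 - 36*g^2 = (g + 3)*(g^5 + 6*g^4 + 5*g^3 - 12*g^2) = (g + 3)^2*(g^4 + 3*g^3 - 4*g^2) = g*(g + 3)^2*(g^3 + 3*g^2 - 4*g) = g*(g + 3)^2*(g + 4)*(g^2 - g) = g^2*(g + 3)^2*(g + 4)*(g - 1)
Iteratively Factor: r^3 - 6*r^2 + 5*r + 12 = (r - 4)*(r^2 - 2*r - 3) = (r - 4)*(r + 1)*(r - 3)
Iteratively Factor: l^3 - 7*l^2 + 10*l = (l)*(l^2 - 7*l + 10) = l*(l - 5)*(l - 2)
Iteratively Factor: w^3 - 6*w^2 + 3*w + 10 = (w - 2)*(w^2 - 4*w - 5) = (w - 2)*(w + 1)*(w - 5)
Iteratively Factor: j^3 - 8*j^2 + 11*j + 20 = (j - 5)*(j^2 - 3*j - 4) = (j - 5)*(j + 1)*(j - 4)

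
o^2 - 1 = (o - 1)*(o + 1)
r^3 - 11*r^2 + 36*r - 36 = (r - 6)*(r - 3)*(r - 2)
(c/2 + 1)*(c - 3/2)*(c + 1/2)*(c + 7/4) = c^4/2 + 11*c^3/8 - c^2/2 - 101*c/32 - 21/16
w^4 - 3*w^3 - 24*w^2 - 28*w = w*(w - 7)*(w + 2)^2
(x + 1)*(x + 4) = x^2 + 5*x + 4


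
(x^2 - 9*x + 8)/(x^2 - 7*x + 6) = (x - 8)/(x - 6)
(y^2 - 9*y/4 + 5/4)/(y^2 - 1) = (y - 5/4)/(y + 1)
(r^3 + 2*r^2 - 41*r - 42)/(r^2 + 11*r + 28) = (r^2 - 5*r - 6)/(r + 4)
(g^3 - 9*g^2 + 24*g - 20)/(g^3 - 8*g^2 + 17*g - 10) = (g - 2)/(g - 1)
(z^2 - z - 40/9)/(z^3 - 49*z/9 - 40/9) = 1/(z + 1)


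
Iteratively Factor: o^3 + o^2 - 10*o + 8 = (o - 2)*(o^2 + 3*o - 4) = (o - 2)*(o - 1)*(o + 4)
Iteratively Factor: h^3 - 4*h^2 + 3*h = (h - 1)*(h^2 - 3*h) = (h - 3)*(h - 1)*(h)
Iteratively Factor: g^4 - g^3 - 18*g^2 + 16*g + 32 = (g + 1)*(g^3 - 2*g^2 - 16*g + 32) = (g - 4)*(g + 1)*(g^2 + 2*g - 8) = (g - 4)*(g + 1)*(g + 4)*(g - 2)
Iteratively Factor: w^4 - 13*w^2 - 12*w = (w)*(w^3 - 13*w - 12) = w*(w - 4)*(w^2 + 4*w + 3) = w*(w - 4)*(w + 1)*(w + 3)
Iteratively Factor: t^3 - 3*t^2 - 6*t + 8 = (t + 2)*(t^2 - 5*t + 4) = (t - 1)*(t + 2)*(t - 4)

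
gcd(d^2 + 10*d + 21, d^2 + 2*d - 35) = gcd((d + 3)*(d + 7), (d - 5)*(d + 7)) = d + 7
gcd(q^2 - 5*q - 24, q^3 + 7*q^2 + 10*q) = 1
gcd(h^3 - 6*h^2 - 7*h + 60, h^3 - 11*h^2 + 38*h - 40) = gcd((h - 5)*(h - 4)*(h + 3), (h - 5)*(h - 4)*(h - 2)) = h^2 - 9*h + 20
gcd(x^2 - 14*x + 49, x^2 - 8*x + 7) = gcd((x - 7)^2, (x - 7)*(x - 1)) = x - 7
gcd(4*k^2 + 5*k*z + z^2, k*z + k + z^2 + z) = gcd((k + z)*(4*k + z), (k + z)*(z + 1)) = k + z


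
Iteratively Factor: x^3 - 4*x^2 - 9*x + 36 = (x + 3)*(x^2 - 7*x + 12) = (x - 4)*(x + 3)*(x - 3)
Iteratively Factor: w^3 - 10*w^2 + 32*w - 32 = (w - 4)*(w^2 - 6*w + 8) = (w - 4)*(w - 2)*(w - 4)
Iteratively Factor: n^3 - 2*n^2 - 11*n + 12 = (n - 1)*(n^2 - n - 12) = (n - 4)*(n - 1)*(n + 3)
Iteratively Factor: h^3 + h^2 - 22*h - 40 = (h + 4)*(h^2 - 3*h - 10) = (h + 2)*(h + 4)*(h - 5)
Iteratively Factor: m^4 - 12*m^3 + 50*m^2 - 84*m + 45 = (m - 3)*(m^3 - 9*m^2 + 23*m - 15) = (m - 3)*(m - 1)*(m^2 - 8*m + 15) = (m - 5)*(m - 3)*(m - 1)*(m - 3)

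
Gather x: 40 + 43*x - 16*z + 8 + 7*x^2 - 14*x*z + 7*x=7*x^2 + x*(50 - 14*z) - 16*z + 48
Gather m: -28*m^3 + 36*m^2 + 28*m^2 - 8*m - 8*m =-28*m^3 + 64*m^2 - 16*m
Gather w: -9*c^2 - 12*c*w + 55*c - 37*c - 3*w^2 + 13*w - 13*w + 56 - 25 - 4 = -9*c^2 - 12*c*w + 18*c - 3*w^2 + 27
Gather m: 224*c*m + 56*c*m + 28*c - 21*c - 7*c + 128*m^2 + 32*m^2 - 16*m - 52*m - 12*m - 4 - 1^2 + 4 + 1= 160*m^2 + m*(280*c - 80)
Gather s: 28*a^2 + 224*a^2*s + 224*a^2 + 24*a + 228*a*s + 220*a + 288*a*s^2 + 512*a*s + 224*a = 252*a^2 + 288*a*s^2 + 468*a + s*(224*a^2 + 740*a)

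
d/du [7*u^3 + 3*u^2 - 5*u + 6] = 21*u^2 + 6*u - 5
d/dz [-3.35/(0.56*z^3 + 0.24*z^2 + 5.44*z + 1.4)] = (5.628*z^2 + 1.608*z + 18.224)/(0.56*z^3 + 0.24*z^2 + 5.44*z + 1.4)^2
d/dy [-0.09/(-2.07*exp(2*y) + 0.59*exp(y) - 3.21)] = (0.0531 - 0.3726*exp(y))*exp(y)/(2.07*exp(2*y) - 0.59*exp(y) + 3.21)^2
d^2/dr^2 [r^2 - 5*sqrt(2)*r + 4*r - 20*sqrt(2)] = 2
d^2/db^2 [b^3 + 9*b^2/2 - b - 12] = 6*b + 9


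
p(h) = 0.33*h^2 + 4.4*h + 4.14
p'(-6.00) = 0.44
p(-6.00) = -10.38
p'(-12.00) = -3.52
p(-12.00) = -1.14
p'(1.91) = 5.66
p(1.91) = 13.75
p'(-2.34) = 2.86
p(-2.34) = -4.35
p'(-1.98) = 3.09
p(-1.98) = -3.28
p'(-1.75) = 3.24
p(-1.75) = -2.55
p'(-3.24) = 2.26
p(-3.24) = -6.65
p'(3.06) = 6.42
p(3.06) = 20.69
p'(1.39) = 5.32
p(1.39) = 10.89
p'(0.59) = 4.79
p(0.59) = 6.85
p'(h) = 0.66*h + 4.4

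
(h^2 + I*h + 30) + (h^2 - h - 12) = 2*h^2 - h + I*h + 18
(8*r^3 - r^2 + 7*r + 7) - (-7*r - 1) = 8*r^3 - r^2 + 14*r + 8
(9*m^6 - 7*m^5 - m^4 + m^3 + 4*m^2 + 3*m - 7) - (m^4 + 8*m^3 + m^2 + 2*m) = 9*m^6 - 7*m^5 - 2*m^4 - 7*m^3 + 3*m^2 + m - 7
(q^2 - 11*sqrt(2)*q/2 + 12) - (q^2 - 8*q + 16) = -11*sqrt(2)*q/2 + 8*q - 4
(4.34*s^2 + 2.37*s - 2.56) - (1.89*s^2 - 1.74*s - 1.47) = 2.45*s^2 + 4.11*s - 1.09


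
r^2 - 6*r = r*(r - 6)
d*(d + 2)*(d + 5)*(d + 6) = d^4 + 13*d^3 + 52*d^2 + 60*d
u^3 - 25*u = u*(u - 5)*(u + 5)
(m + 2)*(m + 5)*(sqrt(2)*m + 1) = sqrt(2)*m^3 + m^2 + 7*sqrt(2)*m^2 + 7*m + 10*sqrt(2)*m + 10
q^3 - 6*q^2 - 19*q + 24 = (q - 8)*(q - 1)*(q + 3)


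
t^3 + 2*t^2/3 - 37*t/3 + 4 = (t - 3)*(t - 1/3)*(t + 4)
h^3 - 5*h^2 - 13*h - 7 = (h - 7)*(h + 1)^2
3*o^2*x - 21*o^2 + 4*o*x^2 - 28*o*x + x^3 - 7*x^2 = (o + x)*(3*o + x)*(x - 7)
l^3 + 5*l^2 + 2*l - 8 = (l - 1)*(l + 2)*(l + 4)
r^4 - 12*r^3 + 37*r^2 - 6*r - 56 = (r - 7)*(r - 4)*(r - 2)*(r + 1)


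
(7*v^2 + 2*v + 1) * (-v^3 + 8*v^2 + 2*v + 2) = -7*v^5 + 54*v^4 + 29*v^3 + 26*v^2 + 6*v + 2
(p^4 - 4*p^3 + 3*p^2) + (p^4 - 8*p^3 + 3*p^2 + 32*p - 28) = 2*p^4 - 12*p^3 + 6*p^2 + 32*p - 28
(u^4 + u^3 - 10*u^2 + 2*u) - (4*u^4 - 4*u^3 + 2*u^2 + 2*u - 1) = -3*u^4 + 5*u^3 - 12*u^2 + 1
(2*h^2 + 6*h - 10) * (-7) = -14*h^2 - 42*h + 70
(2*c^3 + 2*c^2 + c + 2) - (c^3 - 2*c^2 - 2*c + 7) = c^3 + 4*c^2 + 3*c - 5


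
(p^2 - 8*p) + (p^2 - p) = 2*p^2 - 9*p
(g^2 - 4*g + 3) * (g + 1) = g^3 - 3*g^2 - g + 3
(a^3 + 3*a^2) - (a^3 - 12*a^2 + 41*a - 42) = 15*a^2 - 41*a + 42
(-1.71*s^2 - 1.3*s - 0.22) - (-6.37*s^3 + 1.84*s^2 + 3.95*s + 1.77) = 6.37*s^3 - 3.55*s^2 - 5.25*s - 1.99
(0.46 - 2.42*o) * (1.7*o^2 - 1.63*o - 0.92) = -4.114*o^3 + 4.7266*o^2 + 1.4766*o - 0.4232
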